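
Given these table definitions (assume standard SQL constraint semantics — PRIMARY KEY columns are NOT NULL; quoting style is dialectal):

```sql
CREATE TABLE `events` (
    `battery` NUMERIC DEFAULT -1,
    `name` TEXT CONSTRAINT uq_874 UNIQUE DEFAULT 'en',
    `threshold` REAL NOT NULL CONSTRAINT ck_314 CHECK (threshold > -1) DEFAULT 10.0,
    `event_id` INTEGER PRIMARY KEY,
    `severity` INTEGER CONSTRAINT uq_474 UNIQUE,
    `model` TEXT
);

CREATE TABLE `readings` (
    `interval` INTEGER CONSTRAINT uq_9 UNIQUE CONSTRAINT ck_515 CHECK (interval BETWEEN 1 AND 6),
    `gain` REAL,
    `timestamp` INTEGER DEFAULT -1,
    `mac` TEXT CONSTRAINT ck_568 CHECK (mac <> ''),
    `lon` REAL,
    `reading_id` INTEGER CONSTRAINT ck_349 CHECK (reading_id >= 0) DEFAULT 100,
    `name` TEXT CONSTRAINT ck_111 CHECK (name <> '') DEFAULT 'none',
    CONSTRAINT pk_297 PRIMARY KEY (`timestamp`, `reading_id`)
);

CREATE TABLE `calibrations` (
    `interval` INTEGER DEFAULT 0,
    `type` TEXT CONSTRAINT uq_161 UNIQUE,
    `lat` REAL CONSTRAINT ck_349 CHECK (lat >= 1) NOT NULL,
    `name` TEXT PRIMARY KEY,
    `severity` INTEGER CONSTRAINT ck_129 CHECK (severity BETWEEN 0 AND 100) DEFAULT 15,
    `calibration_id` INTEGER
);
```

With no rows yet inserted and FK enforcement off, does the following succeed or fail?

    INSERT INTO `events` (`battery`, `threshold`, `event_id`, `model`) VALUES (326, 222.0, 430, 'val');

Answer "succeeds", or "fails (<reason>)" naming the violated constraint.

succeeds

NOT NULL columns: event_id is supplied; threshold is supplied.
CHECK constraints: 222.0 satisfies (threshold > -1).
No constraint is violated.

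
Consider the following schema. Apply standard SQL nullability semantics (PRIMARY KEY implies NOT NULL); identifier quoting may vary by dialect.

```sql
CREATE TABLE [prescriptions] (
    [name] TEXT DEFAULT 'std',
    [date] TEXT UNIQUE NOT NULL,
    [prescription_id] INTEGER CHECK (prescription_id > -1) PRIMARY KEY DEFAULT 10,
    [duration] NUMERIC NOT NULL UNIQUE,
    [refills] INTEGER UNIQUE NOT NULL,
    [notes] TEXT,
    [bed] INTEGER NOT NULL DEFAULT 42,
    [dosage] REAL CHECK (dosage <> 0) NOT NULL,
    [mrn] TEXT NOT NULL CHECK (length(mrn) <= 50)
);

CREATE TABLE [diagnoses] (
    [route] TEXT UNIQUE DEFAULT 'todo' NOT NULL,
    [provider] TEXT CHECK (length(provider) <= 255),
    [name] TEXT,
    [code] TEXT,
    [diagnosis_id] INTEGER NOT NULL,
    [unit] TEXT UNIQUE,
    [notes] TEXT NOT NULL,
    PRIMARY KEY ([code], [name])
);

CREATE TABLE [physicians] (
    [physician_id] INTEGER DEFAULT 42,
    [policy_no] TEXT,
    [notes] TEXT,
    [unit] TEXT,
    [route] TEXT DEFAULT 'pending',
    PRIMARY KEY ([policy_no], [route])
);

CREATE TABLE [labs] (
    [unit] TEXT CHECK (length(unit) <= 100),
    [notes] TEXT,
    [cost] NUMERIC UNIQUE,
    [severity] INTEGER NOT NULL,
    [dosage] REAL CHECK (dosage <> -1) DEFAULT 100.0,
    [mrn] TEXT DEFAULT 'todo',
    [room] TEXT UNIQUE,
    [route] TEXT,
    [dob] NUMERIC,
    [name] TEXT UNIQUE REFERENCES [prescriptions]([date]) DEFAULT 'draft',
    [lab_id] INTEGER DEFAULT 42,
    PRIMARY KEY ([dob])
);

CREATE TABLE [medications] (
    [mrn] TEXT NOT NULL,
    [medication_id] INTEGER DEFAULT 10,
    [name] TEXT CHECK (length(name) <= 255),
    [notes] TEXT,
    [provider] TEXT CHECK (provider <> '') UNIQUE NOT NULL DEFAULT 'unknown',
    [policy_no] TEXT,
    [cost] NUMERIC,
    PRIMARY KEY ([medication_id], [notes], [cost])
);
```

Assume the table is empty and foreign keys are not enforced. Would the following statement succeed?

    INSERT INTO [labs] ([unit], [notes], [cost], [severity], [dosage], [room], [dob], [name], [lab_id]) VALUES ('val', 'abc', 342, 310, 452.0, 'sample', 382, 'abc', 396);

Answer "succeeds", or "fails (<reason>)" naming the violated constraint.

NOT NULL columns: dob is supplied; severity is supplied.
CHECK constraints: 'val' satisfies (length(unit) <= 100); 452.0 satisfies (dosage <> -1).
No constraint is violated.

succeeds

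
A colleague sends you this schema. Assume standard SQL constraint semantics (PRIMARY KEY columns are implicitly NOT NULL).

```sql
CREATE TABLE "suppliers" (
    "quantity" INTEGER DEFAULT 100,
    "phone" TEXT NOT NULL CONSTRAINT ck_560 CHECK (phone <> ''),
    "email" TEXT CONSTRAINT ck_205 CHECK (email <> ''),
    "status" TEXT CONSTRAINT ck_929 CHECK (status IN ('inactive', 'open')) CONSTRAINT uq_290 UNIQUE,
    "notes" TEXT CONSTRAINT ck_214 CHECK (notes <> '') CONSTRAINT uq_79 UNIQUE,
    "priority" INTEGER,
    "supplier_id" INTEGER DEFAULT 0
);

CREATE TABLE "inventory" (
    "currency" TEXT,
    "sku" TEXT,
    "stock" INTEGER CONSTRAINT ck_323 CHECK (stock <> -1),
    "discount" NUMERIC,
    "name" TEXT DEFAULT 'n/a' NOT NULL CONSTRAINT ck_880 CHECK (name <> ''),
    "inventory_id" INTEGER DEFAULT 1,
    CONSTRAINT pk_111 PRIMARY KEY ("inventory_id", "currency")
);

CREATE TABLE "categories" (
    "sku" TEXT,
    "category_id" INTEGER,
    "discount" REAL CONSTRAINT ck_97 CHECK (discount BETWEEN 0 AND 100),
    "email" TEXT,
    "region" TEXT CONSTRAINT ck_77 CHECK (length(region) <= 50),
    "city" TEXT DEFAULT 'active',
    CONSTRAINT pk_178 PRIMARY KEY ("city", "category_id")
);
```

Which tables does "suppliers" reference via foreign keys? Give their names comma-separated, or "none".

No column in suppliers has a REFERENCES clause.

none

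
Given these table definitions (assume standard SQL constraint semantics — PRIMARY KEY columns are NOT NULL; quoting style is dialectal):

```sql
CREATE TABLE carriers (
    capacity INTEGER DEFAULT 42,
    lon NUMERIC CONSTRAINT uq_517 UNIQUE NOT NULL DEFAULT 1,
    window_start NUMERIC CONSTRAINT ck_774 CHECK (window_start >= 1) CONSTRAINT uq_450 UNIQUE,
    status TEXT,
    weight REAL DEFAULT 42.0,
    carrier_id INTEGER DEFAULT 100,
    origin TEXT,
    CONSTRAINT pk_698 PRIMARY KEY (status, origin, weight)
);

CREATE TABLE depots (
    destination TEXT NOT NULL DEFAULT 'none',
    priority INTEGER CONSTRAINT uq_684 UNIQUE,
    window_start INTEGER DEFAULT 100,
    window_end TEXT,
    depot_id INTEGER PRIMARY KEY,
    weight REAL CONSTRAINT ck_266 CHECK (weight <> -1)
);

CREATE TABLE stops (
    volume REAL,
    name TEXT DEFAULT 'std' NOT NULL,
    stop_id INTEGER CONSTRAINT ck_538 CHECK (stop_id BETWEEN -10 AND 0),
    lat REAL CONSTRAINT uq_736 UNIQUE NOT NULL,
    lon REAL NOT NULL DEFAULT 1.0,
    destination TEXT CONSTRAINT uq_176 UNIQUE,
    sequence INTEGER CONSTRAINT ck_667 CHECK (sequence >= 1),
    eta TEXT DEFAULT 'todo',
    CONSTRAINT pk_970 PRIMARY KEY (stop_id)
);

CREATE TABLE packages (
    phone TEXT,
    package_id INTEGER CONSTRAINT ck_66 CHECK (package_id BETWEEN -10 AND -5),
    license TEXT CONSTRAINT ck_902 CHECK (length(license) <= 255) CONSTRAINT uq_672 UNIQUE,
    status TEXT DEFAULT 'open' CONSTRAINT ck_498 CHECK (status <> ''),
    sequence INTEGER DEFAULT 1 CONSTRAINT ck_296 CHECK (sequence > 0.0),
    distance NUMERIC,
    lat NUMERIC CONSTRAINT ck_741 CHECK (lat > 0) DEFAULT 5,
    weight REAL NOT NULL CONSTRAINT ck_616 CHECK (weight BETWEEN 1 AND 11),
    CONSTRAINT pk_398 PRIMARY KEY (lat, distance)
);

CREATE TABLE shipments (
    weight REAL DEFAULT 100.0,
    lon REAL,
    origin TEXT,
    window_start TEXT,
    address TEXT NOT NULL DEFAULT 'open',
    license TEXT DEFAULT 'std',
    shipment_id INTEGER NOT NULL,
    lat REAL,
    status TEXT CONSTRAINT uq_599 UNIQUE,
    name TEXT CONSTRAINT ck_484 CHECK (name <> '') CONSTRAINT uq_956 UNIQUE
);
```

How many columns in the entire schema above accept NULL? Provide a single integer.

carriers: 3 nullable (capacity, window_start, carrier_id — PK (status, origin, weight) and explicit NOT NULL columns excluded).
depots: 4 nullable (priority, window_start, window_end, weight — PK (depot_id) and explicit NOT NULL columns excluded).
stops: 4 nullable (volume, destination, sequence, eta — PK (stop_id) and explicit NOT NULL columns excluded).
packages: 5 nullable (phone, package_id, license, status, sequence — PK (lat, distance) and explicit NOT NULL columns excluded).
shipments: 8 nullable (weight, lon, origin, window_start, license, lat, status, name — PK none and explicit NOT NULL columns excluded).
Total: 3 + 4 + 4 + 5 + 8 = 24.

24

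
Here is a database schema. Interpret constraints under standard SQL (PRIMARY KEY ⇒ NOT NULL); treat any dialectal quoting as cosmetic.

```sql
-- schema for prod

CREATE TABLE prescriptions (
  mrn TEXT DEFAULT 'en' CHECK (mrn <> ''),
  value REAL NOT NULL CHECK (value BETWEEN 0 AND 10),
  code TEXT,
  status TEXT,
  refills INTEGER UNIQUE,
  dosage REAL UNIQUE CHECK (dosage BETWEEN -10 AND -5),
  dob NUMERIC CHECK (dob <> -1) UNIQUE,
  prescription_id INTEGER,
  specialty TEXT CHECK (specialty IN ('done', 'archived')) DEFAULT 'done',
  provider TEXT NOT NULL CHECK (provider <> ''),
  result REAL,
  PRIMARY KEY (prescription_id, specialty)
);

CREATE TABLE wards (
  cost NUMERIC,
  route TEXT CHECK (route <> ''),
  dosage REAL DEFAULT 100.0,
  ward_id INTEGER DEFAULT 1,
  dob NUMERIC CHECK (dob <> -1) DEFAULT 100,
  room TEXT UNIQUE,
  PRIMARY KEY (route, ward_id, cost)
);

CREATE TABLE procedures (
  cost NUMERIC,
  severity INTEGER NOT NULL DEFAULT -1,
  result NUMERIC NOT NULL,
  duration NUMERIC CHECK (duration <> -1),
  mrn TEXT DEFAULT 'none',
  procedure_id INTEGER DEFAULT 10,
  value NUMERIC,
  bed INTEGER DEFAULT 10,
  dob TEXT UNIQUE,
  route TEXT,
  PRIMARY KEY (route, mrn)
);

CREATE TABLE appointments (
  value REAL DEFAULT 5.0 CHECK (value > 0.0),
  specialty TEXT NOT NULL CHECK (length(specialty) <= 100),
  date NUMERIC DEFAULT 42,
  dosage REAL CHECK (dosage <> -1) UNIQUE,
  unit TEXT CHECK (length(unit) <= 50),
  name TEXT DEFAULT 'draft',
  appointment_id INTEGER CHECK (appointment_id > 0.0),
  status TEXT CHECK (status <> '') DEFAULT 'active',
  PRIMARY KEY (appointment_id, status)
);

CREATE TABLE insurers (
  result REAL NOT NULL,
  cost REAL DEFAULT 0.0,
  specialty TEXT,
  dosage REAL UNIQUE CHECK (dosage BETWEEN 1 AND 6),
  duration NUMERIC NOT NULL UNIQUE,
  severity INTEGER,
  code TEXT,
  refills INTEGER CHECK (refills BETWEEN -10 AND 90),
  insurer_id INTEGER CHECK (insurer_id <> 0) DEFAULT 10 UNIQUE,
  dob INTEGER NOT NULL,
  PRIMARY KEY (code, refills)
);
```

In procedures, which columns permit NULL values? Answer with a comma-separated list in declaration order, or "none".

cost, duration, procedure_id, value, bed, dob

- cost: no NOT NULL constraint applies → nullable.
- severity: declared NOT NULL → not nullable.
- result: declared NOT NULL → not nullable.
- duration: CHECK does not forbid NULL (a CHECK constraint passes when its expression is NULL) → nullable.
- mrn: part of the PRIMARY KEY, which implies NOT NULL → not nullable.
- procedure_id: DEFAULT only fills an omitted column; an explicit NULL is still allowed → nullable.
- value: no NOT NULL constraint applies → nullable.
- bed: DEFAULT only fills an omitted column; an explicit NULL is still allowed → nullable.
- dob: UNIQUE does not imply NOT NULL → nullable.
- route: part of the PRIMARY KEY, which implies NOT NULL → not nullable.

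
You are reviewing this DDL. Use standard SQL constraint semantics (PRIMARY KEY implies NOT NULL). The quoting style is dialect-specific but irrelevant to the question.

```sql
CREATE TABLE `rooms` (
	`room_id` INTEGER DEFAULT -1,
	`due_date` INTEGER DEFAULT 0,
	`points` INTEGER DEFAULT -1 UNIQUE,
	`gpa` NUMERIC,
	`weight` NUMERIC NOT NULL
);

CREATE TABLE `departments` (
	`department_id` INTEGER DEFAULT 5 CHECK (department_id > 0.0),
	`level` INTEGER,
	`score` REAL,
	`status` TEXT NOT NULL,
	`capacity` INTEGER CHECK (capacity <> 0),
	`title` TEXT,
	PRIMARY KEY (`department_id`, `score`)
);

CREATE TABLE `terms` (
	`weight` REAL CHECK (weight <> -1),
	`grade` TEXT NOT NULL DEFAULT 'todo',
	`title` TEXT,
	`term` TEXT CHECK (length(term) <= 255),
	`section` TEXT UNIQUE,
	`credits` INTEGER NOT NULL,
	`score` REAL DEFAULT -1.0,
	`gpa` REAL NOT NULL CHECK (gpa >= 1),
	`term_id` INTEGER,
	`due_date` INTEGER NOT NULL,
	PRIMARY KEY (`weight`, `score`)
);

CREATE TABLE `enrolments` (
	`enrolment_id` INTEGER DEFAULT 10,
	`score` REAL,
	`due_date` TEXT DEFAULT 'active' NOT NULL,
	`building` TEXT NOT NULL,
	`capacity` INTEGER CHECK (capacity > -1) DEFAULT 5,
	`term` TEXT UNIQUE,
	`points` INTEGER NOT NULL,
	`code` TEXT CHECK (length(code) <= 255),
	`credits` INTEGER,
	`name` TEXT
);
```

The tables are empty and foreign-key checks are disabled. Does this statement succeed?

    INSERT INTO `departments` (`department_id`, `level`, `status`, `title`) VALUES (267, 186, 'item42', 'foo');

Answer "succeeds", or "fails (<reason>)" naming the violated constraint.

score is omitted from the column list and has no DEFAULT, so it would receive NULL.
But score is part of the PRIMARY KEY (implied NOT NULL).

fails (NOT NULL on score)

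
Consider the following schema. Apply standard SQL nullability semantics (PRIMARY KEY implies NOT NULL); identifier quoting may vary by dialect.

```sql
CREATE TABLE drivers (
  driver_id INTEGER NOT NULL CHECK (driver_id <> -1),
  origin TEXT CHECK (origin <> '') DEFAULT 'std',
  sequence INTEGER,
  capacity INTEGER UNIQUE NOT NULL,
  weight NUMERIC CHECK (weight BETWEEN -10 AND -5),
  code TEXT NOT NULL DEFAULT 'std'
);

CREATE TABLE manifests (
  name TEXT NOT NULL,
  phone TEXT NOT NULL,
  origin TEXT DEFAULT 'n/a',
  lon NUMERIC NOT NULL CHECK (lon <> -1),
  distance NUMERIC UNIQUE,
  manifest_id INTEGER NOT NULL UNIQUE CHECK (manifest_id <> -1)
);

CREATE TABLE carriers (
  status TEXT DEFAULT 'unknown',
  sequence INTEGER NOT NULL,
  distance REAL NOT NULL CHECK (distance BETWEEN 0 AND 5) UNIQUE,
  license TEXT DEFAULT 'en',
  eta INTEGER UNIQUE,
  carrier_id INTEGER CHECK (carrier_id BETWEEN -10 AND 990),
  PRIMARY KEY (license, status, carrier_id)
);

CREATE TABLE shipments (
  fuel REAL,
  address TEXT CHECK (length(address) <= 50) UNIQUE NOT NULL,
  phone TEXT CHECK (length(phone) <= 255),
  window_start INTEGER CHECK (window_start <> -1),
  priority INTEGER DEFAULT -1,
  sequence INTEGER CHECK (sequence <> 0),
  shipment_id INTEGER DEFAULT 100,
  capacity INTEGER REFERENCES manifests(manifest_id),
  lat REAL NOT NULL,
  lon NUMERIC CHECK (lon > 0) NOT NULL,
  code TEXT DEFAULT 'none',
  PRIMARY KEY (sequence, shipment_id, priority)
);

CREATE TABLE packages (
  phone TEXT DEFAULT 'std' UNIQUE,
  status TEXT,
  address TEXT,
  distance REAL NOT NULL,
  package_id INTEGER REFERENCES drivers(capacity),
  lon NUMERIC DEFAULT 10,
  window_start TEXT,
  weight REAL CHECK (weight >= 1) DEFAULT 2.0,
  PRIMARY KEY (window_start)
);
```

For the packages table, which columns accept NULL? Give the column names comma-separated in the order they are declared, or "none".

- phone: UNIQUE does not imply NOT NULL → nullable.
- status: no NOT NULL constraint applies → nullable.
- address: no NOT NULL constraint applies → nullable.
- distance: declared NOT NULL → not nullable.
- package_id: a foreign key column may be NULL unless separately constrained → nullable.
- lon: DEFAULT only fills an omitted column; an explicit NULL is still allowed → nullable.
- window_start: part of the PRIMARY KEY, which implies NOT NULL → not nullable.
- weight: CHECK does not forbid NULL (a CHECK constraint passes when its expression is NULL) → nullable.

phone, status, address, package_id, lon, weight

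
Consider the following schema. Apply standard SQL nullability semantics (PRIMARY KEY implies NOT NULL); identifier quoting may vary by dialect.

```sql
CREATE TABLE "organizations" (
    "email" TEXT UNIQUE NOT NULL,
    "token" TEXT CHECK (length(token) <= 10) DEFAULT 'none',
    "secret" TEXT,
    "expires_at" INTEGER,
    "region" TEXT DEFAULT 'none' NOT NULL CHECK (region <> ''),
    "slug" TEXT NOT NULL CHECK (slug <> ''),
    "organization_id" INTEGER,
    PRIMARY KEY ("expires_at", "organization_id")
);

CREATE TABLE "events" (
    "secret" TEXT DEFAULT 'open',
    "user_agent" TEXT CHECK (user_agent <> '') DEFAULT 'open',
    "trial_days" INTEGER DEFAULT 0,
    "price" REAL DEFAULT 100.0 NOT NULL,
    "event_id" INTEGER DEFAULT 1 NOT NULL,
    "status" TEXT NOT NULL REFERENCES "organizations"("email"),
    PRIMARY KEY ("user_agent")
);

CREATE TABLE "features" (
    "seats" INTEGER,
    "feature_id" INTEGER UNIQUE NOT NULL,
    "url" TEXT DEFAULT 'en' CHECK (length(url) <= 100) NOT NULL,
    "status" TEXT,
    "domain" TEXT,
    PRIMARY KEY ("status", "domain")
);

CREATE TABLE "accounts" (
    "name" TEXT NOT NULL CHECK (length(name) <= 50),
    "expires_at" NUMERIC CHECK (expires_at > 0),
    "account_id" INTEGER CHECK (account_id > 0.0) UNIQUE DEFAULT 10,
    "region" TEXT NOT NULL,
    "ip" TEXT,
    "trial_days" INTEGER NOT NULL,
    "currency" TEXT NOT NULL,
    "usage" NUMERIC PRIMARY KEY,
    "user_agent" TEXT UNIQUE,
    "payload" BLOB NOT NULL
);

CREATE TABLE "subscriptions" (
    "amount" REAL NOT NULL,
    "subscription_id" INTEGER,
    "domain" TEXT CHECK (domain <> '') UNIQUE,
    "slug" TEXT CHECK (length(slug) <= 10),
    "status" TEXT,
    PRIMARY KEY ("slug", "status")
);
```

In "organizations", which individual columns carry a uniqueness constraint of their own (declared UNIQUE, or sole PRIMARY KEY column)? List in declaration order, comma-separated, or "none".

email

- email: declared UNIQUE → unique.
- token: no UNIQUE or single-column PK constraint.
- secret: no UNIQUE or single-column PK constraint.
- expires_at: part of a composite PRIMARY KEY — only the tuple is unique, not this column on its own.
- region: no UNIQUE or single-column PK constraint.
- slug: no UNIQUE or single-column PK constraint.
- organization_id: part of a composite PRIMARY KEY — only the tuple is unique, not this column on its own.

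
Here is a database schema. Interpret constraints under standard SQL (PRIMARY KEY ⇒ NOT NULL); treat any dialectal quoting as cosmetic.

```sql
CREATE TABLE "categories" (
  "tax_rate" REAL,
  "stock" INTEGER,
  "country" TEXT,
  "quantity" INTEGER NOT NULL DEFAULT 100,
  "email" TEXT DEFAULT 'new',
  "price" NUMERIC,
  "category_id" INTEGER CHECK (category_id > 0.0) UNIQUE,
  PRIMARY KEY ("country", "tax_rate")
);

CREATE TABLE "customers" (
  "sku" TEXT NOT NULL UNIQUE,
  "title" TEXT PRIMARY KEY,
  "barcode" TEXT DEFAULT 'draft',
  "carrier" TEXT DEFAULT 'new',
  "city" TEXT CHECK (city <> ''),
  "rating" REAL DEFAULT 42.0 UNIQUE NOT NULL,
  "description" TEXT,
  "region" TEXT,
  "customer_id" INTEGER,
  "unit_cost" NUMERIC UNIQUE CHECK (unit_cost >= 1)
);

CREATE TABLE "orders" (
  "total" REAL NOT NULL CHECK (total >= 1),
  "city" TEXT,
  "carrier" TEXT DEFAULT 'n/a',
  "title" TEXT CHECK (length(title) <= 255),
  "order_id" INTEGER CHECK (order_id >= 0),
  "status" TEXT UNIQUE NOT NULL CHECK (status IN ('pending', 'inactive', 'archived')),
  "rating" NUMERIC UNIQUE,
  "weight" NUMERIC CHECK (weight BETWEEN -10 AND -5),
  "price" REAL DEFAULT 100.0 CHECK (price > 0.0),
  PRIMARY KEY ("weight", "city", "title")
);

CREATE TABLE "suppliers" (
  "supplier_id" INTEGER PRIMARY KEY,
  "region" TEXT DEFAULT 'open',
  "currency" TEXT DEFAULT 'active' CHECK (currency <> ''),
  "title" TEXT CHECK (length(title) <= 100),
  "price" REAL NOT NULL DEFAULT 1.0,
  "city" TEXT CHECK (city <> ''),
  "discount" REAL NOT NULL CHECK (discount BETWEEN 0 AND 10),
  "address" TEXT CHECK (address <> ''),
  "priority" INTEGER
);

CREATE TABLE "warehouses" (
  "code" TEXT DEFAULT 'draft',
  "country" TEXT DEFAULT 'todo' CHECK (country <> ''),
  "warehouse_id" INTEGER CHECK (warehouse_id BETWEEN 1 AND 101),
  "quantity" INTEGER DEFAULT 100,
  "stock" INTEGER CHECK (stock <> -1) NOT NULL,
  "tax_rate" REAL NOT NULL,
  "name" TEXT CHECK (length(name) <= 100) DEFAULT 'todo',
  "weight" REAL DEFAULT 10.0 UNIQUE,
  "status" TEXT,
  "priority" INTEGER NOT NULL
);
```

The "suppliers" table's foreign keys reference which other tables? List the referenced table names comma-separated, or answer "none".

No column in suppliers has a REFERENCES clause.

none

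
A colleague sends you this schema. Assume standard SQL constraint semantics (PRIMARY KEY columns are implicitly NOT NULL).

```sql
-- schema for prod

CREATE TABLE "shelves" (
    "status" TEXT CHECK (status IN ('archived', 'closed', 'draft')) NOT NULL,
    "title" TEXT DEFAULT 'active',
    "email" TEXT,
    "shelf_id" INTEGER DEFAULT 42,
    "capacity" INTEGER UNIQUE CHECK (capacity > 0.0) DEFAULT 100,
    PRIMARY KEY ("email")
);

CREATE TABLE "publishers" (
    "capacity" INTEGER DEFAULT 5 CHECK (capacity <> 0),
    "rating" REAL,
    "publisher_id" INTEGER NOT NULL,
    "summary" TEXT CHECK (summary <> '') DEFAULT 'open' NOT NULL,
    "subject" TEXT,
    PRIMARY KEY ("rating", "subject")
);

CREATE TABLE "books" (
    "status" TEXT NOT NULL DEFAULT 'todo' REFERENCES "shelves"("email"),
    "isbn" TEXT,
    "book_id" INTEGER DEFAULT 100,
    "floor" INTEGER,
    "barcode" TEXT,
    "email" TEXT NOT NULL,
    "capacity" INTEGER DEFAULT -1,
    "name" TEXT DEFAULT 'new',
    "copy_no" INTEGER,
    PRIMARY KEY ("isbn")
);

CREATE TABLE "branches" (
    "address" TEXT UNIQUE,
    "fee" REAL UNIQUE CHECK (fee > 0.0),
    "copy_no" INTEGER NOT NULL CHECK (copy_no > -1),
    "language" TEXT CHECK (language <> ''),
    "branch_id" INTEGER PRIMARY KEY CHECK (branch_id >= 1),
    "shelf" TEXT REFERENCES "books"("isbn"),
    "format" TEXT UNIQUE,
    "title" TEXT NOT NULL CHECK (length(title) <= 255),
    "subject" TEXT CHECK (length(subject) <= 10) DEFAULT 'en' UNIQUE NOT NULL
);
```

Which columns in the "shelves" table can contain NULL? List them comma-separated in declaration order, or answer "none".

- status: declared NOT NULL → not nullable.
- title: DEFAULT only fills an omitted column; an explicit NULL is still allowed → nullable.
- email: part of the PRIMARY KEY, which implies NOT NULL → not nullable.
- shelf_id: DEFAULT only fills an omitted column; an explicit NULL is still allowed → nullable.
- capacity: CHECK does not forbid NULL (a CHECK constraint passes when its expression is NULL) → nullable.

title, shelf_id, capacity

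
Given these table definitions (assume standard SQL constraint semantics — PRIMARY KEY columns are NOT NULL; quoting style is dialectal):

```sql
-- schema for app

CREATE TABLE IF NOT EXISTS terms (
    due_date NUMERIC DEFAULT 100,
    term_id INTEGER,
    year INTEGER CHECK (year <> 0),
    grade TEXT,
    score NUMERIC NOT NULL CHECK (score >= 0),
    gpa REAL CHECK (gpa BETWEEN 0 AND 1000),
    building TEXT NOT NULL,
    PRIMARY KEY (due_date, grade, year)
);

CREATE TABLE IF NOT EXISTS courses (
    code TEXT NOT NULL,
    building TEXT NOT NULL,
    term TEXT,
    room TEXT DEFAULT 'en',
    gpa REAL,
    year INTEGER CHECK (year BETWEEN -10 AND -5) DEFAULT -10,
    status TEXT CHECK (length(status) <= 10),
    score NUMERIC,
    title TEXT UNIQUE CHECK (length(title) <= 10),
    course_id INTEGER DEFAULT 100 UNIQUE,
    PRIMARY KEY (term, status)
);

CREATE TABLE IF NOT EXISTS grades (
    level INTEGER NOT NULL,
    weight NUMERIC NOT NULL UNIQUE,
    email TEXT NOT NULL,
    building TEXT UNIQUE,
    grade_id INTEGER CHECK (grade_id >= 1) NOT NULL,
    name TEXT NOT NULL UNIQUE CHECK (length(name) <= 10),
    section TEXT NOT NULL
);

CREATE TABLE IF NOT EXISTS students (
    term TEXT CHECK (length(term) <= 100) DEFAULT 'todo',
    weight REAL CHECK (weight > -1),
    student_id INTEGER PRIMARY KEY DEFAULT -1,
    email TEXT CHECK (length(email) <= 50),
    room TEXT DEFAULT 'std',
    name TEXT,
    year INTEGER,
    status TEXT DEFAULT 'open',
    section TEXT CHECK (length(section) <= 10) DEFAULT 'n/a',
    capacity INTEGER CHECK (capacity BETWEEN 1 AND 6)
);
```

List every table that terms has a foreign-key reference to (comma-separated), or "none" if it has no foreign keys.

No column in terms has a REFERENCES clause.

none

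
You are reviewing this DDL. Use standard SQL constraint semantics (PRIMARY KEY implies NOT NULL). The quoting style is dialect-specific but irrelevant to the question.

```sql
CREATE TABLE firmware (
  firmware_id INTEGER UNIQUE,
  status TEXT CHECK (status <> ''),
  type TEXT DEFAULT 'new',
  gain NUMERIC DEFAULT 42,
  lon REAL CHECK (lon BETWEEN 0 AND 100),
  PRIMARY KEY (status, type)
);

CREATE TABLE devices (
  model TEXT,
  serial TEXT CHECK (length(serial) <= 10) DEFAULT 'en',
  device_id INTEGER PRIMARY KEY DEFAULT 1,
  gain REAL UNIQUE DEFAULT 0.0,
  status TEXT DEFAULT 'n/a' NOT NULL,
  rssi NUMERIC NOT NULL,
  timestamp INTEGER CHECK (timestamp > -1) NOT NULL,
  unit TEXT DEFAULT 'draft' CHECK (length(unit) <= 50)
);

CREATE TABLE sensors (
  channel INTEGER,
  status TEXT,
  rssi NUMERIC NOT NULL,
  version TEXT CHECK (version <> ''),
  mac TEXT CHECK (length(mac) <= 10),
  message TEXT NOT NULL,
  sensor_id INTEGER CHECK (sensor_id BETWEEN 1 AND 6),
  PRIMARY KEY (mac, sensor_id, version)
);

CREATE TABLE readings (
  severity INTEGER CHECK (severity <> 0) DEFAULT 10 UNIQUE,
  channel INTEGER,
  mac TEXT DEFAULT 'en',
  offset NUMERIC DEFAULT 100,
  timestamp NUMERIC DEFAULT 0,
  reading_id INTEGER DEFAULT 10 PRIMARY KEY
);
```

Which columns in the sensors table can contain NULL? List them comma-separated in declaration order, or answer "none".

- channel: no NOT NULL constraint applies → nullable.
- status: no NOT NULL constraint applies → nullable.
- rssi: declared NOT NULL → not nullable.
- version: part of the PRIMARY KEY, which implies NOT NULL → not nullable.
- mac: part of the PRIMARY KEY, which implies NOT NULL → not nullable.
- message: declared NOT NULL → not nullable.
- sensor_id: part of the PRIMARY KEY, which implies NOT NULL → not nullable.

channel, status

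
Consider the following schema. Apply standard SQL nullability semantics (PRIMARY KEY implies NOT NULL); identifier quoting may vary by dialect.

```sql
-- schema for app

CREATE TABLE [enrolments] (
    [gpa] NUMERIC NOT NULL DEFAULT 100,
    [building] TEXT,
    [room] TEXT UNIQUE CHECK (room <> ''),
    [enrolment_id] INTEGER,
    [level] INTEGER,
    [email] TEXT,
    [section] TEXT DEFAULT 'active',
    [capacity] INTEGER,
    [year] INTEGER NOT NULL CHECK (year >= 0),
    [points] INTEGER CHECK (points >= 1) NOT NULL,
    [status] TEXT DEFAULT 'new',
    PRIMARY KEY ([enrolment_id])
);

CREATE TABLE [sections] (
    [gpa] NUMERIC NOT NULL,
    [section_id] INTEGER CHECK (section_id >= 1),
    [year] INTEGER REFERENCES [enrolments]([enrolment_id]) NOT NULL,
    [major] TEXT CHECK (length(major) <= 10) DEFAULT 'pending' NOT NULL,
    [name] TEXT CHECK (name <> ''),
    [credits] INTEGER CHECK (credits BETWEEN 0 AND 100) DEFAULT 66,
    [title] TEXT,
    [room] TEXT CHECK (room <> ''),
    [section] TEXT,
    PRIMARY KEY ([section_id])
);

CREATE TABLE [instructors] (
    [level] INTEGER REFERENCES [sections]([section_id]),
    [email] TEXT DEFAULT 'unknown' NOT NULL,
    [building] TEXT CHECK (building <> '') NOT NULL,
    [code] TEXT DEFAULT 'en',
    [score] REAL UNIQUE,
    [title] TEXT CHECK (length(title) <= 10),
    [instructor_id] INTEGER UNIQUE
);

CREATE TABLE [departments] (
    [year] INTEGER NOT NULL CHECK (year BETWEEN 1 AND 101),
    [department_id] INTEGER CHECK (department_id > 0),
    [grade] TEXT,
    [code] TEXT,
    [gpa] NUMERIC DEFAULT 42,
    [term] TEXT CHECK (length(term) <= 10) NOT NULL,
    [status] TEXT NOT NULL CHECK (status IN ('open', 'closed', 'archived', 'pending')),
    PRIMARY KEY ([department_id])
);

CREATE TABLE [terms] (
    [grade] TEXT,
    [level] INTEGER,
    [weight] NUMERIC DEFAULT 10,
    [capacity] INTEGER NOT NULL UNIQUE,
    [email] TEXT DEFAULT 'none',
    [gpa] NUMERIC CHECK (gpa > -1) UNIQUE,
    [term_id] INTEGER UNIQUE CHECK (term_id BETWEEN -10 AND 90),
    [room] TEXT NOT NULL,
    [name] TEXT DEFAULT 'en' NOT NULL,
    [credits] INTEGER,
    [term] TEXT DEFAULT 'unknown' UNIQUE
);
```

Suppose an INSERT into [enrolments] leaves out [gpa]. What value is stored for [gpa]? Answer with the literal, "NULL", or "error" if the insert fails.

100

gpa has an explicit DEFAULT 100.
When the column is omitted from an INSERT, that default is used.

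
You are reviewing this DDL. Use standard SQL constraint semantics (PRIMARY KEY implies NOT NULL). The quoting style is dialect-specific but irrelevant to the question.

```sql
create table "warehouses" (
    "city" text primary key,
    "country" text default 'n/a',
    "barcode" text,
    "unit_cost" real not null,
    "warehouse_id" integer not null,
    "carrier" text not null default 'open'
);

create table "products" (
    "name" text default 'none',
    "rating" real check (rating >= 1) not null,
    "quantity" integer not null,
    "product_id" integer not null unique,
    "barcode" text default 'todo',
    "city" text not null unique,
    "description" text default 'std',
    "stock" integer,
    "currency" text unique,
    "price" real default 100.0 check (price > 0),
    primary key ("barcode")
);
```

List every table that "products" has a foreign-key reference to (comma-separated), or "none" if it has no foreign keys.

none

No column in products has a REFERENCES clause.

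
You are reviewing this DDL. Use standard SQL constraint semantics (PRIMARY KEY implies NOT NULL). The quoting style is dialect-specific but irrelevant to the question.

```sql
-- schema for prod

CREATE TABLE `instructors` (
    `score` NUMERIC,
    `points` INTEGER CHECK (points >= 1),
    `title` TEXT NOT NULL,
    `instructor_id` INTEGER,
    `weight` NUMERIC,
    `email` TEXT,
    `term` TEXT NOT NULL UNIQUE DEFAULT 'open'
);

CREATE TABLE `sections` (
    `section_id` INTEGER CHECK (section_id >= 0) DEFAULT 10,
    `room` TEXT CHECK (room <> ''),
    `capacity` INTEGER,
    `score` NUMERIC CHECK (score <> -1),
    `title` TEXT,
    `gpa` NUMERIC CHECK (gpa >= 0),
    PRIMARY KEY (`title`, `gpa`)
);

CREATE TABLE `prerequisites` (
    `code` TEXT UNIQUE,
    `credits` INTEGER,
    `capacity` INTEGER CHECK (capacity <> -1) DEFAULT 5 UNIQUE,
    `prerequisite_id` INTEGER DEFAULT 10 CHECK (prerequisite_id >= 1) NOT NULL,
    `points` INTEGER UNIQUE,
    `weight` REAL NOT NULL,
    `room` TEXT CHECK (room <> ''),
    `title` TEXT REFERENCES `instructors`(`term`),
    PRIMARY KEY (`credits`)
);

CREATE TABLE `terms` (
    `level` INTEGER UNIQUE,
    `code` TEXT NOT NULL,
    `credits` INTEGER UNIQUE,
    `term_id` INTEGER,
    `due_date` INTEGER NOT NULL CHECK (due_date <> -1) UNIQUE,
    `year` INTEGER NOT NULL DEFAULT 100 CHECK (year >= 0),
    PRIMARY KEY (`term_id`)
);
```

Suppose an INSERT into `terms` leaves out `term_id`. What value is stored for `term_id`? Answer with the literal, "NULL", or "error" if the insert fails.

term_id has no DEFAULT clause.
Omitting it would insert NULL, but it is part of the PRIMARY KEY, so the INSERT fails.

error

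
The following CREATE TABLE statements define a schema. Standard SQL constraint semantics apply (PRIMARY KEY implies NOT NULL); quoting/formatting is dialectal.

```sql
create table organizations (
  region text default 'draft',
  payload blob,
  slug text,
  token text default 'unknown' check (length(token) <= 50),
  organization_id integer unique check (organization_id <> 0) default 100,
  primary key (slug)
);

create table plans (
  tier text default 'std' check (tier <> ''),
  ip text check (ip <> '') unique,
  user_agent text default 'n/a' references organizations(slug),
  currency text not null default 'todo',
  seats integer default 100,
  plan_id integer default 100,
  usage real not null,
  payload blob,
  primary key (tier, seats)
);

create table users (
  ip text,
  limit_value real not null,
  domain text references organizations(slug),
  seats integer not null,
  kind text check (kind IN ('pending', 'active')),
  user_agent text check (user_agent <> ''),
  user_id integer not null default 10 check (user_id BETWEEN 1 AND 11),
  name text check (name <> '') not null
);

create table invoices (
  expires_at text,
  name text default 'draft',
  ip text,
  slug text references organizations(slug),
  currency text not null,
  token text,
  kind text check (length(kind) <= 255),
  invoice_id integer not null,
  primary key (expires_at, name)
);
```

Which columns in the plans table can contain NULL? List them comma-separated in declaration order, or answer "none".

ip, user_agent, plan_id, payload

- tier: part of the PRIMARY KEY, which implies NOT NULL → not nullable.
- ip: CHECK does not forbid NULL (a CHECK constraint passes when its expression is NULL) → nullable.
- user_agent: a foreign key column may be NULL unless separately constrained → nullable.
- currency: declared NOT NULL → not nullable.
- seats: part of the PRIMARY KEY, which implies NOT NULL → not nullable.
- plan_id: DEFAULT only fills an omitted column; an explicit NULL is still allowed → nullable.
- usage: declared NOT NULL → not nullable.
- payload: no NOT NULL constraint applies → nullable.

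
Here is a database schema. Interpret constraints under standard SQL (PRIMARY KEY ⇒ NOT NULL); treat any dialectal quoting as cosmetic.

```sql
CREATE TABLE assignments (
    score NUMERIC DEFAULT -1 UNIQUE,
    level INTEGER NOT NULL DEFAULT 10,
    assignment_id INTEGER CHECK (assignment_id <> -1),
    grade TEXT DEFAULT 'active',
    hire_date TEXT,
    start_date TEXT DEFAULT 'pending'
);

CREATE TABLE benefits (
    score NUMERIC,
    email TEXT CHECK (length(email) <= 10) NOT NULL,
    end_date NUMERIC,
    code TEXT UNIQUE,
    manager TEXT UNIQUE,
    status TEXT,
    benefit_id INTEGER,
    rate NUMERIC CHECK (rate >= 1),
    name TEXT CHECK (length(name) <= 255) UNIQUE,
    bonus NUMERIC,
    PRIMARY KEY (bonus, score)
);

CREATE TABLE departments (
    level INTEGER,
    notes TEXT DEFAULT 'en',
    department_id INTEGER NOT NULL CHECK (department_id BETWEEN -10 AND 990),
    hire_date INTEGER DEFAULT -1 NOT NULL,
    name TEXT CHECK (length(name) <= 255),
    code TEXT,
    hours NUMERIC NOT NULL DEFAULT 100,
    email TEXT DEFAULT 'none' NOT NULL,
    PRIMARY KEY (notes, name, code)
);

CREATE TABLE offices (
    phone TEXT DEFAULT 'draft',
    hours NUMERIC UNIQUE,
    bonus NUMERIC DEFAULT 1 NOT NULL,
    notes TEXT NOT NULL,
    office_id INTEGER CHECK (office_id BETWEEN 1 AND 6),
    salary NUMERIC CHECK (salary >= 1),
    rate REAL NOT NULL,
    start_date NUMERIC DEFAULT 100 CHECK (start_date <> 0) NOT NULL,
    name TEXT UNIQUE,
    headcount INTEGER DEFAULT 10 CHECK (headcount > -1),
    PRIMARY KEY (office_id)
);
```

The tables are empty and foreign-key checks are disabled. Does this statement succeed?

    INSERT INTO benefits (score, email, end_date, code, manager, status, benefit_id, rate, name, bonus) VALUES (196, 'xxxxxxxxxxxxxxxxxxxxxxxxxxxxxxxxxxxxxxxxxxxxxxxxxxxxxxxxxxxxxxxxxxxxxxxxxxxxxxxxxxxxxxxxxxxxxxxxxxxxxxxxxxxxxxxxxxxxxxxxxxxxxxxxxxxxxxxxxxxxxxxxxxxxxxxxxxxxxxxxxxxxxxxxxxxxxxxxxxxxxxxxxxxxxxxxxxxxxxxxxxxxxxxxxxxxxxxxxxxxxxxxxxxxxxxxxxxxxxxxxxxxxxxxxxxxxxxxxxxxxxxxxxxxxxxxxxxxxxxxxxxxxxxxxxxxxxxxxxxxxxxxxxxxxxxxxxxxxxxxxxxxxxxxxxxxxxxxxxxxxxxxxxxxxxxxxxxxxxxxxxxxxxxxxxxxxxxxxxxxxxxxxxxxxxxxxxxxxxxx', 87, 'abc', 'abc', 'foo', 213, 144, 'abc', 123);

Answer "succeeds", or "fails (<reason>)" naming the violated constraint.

fails (CHECK on email)

The value 'xxxxxxxxxxxxxxxxxxxxxxxxxxxxxxxxxxxxxxxxxxxxxxxxxxxxxxxxxxxxxxxxxxxxxxxxxxxxxxxxxxxxxxxxxxxxxxxxxxxxxxxxxxxxxxxxxxxxxxxxxxxxxxxxxxxxxxxxxxxxxxxxxxxxxxxxxxxxxxxxxxxxxxxxxxxxxxxxxxxxxxxxxxxxxxxxxxxxxxxxxxxxxxxxxxxxxxxxxxxxxxxxxxxxxxxxxxxxxxxxxxxxxxxxxxxxxxxxxxxxxxxxxxxxxxxxxxxxxxxxxxxxxxxxxxxxxxxxxxxxxxxxxxxxxxxxxxxxxxxxxxxxxxxxxxxxxxxxxxxxxxxxxxxxxxxxxxxxxxxxxxxxxxxxxxxxxxxxxxxxxxxxxxxxxxxxxxxxxxxx' for email violates CHECK (length(email) <= 10).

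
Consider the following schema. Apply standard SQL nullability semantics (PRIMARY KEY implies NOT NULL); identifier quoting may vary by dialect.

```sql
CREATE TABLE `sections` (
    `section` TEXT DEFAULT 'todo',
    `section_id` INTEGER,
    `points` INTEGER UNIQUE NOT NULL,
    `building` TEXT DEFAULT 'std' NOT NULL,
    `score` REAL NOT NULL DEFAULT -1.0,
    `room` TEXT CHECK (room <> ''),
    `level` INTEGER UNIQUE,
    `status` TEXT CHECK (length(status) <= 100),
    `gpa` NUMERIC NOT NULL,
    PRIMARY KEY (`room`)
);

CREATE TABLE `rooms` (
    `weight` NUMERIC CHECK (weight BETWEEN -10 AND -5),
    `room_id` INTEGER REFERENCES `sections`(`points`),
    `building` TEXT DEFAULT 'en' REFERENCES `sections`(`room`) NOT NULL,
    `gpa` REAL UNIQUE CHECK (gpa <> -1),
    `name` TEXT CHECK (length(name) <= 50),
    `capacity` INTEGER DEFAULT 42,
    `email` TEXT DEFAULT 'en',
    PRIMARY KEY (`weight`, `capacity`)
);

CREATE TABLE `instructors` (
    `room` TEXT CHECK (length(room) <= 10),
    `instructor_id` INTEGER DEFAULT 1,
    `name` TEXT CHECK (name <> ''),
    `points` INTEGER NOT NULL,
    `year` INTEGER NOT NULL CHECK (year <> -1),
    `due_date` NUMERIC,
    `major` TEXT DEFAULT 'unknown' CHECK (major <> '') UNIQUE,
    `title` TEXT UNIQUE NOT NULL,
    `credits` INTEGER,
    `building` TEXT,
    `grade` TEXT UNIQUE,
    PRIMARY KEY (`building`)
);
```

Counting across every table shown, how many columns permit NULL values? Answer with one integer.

15

sections: 4 nullable (section, section_id, level, status — PK (room) and explicit NOT NULL columns excluded).
rooms: 4 nullable (room_id, gpa, name, email — PK (weight, capacity) and explicit NOT NULL columns excluded).
instructors: 7 nullable (room, instructor_id, name, due_date, major, credits, grade — PK (building) and explicit NOT NULL columns excluded).
Total: 4 + 4 + 7 = 15.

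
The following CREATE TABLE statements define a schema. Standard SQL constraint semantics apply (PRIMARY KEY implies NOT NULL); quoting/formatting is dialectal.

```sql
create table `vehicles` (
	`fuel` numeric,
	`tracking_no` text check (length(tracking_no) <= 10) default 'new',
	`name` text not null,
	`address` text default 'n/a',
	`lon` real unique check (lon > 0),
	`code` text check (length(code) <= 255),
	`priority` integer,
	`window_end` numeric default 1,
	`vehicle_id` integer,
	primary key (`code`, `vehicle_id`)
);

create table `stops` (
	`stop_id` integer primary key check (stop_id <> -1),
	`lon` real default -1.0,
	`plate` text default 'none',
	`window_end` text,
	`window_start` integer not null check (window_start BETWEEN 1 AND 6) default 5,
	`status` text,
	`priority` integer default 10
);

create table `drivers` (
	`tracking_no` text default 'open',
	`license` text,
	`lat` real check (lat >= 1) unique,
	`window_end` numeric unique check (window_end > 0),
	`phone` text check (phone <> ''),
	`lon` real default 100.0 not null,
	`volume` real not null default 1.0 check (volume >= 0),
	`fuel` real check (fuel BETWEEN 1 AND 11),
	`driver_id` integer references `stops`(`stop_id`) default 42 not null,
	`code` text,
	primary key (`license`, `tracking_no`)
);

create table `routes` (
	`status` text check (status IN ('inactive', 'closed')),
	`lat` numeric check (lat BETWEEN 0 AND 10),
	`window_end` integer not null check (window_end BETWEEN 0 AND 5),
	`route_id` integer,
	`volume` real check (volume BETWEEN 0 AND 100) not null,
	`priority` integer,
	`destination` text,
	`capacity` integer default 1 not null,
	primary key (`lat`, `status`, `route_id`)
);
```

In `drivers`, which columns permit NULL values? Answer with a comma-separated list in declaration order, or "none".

- tracking_no: part of the PRIMARY KEY, which implies NOT NULL → not nullable.
- license: part of the PRIMARY KEY, which implies NOT NULL → not nullable.
- lat: CHECK does not forbid NULL (a CHECK constraint passes when its expression is NULL) → nullable.
- window_end: CHECK does not forbid NULL (a CHECK constraint passes when its expression is NULL) → nullable.
- phone: CHECK does not forbid NULL (a CHECK constraint passes when its expression is NULL) → nullable.
- lon: declared NOT NULL → not nullable.
- volume: declared NOT NULL → not nullable.
- fuel: CHECK does not forbid NULL (a CHECK constraint passes when its expression is NULL) → nullable.
- driver_id: declared NOT NULL → not nullable.
- code: no NOT NULL constraint applies → nullable.

lat, window_end, phone, fuel, code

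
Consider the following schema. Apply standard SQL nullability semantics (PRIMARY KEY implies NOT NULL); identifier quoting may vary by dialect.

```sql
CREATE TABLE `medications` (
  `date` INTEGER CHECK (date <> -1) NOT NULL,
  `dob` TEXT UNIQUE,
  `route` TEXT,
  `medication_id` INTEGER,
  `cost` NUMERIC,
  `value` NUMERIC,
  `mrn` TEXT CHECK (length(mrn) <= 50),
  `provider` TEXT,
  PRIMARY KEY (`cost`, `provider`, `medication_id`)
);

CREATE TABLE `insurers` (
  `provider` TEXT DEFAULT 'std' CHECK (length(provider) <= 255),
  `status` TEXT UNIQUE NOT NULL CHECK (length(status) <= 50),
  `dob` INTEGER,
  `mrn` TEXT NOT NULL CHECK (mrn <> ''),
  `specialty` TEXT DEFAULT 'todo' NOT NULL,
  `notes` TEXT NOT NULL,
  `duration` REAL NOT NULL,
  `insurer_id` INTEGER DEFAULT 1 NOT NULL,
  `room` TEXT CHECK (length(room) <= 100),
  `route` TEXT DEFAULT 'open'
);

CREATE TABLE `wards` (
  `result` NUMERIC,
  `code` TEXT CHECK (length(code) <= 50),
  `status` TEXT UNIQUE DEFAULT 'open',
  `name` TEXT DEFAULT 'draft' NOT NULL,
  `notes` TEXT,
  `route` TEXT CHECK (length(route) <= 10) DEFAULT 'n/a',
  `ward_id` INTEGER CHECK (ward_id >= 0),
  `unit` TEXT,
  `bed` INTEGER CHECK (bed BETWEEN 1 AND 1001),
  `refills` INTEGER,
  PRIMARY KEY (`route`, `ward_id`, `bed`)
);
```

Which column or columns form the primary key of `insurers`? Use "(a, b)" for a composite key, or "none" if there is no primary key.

No column is declared PRIMARY KEY inline, and there is no table-level PRIMARY KEY clause in insurers.

none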